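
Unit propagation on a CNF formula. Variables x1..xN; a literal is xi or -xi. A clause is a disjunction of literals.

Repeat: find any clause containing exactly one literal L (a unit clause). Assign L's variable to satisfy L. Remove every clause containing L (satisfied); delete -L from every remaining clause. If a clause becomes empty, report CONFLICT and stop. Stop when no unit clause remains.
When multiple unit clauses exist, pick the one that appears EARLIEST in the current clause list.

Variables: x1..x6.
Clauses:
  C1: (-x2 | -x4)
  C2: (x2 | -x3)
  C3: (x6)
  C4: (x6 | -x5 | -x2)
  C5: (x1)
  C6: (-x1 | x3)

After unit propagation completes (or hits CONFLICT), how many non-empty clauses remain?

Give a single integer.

unit clause [6] forces x6=T; simplify:
  satisfied 2 clause(s); 4 remain; assigned so far: [6]
unit clause [1] forces x1=T; simplify:
  drop -1 from [-1, 3] -> [3]
  satisfied 1 clause(s); 3 remain; assigned so far: [1, 6]
unit clause [3] forces x3=T; simplify:
  drop -3 from [2, -3] -> [2]
  satisfied 1 clause(s); 2 remain; assigned so far: [1, 3, 6]
unit clause [2] forces x2=T; simplify:
  drop -2 from [-2, -4] -> [-4]
  satisfied 1 clause(s); 1 remain; assigned so far: [1, 2, 3, 6]
unit clause [-4] forces x4=F; simplify:
  satisfied 1 clause(s); 0 remain; assigned so far: [1, 2, 3, 4, 6]

Answer: 0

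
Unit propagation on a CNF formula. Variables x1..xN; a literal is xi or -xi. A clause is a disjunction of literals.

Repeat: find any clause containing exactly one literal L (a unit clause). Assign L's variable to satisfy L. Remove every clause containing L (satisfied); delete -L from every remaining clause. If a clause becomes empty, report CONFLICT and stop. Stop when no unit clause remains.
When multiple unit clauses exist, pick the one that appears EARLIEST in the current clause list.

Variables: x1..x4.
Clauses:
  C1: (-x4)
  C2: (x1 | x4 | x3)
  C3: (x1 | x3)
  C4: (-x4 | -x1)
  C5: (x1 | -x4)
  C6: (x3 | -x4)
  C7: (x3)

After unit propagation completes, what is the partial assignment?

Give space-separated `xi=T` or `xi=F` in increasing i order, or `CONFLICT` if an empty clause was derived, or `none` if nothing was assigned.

unit clause [-4] forces x4=F; simplify:
  drop 4 from [1, 4, 3] -> [1, 3]
  satisfied 4 clause(s); 3 remain; assigned so far: [4]
unit clause [3] forces x3=T; simplify:
  satisfied 3 clause(s); 0 remain; assigned so far: [3, 4]

Answer: x3=T x4=F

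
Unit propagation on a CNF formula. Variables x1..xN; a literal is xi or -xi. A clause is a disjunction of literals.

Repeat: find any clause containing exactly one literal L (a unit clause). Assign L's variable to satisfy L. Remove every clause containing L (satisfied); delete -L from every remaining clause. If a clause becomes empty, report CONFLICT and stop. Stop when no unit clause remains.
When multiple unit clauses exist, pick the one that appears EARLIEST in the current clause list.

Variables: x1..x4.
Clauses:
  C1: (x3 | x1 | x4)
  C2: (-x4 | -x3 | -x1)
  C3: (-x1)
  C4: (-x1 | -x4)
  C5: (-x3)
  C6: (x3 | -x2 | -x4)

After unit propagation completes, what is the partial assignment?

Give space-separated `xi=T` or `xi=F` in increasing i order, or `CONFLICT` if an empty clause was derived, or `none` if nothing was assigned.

unit clause [-1] forces x1=F; simplify:
  drop 1 from [3, 1, 4] -> [3, 4]
  satisfied 3 clause(s); 3 remain; assigned so far: [1]
unit clause [-3] forces x3=F; simplify:
  drop 3 from [3, 4] -> [4]
  drop 3 from [3, -2, -4] -> [-2, -4]
  satisfied 1 clause(s); 2 remain; assigned so far: [1, 3]
unit clause [4] forces x4=T; simplify:
  drop -4 from [-2, -4] -> [-2]
  satisfied 1 clause(s); 1 remain; assigned so far: [1, 3, 4]
unit clause [-2] forces x2=F; simplify:
  satisfied 1 clause(s); 0 remain; assigned so far: [1, 2, 3, 4]

Answer: x1=F x2=F x3=F x4=T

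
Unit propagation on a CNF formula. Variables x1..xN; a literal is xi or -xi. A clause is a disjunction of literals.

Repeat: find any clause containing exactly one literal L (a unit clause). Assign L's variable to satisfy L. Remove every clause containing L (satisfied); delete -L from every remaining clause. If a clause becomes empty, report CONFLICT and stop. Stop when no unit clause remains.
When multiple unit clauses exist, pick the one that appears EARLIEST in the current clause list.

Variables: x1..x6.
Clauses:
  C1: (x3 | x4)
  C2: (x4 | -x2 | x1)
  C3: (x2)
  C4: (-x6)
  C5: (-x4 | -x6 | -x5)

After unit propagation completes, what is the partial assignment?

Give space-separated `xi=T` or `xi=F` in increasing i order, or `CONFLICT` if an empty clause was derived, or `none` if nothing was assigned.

Answer: x2=T x6=F

Derivation:
unit clause [2] forces x2=T; simplify:
  drop -2 from [4, -2, 1] -> [4, 1]
  satisfied 1 clause(s); 4 remain; assigned so far: [2]
unit clause [-6] forces x6=F; simplify:
  satisfied 2 clause(s); 2 remain; assigned so far: [2, 6]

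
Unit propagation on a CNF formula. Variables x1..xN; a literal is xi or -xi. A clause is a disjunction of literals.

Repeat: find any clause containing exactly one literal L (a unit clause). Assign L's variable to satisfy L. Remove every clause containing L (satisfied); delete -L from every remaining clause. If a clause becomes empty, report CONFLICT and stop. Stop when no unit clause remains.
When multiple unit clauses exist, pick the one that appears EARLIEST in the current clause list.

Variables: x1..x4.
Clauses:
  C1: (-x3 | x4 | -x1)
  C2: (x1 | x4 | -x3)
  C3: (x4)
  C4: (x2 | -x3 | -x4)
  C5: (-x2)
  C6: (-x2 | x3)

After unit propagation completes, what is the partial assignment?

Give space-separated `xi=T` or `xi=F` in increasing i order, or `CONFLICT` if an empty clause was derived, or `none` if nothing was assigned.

Answer: x2=F x3=F x4=T

Derivation:
unit clause [4] forces x4=T; simplify:
  drop -4 from [2, -3, -4] -> [2, -3]
  satisfied 3 clause(s); 3 remain; assigned so far: [4]
unit clause [-2] forces x2=F; simplify:
  drop 2 from [2, -3] -> [-3]
  satisfied 2 clause(s); 1 remain; assigned so far: [2, 4]
unit clause [-3] forces x3=F; simplify:
  satisfied 1 clause(s); 0 remain; assigned so far: [2, 3, 4]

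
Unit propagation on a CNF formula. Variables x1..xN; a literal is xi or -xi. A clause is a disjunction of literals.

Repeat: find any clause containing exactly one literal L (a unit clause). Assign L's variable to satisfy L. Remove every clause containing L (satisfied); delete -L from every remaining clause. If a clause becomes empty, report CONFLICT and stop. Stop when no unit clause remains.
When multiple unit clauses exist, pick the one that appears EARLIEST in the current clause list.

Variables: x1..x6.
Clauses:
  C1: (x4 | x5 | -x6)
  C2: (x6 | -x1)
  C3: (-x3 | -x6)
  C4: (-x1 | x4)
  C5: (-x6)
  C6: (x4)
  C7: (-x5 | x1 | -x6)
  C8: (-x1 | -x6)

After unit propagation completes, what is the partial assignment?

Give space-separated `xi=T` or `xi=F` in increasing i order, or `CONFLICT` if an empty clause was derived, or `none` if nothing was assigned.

unit clause [-6] forces x6=F; simplify:
  drop 6 from [6, -1] -> [-1]
  satisfied 5 clause(s); 3 remain; assigned so far: [6]
unit clause [-1] forces x1=F; simplify:
  satisfied 2 clause(s); 1 remain; assigned so far: [1, 6]
unit clause [4] forces x4=T; simplify:
  satisfied 1 clause(s); 0 remain; assigned so far: [1, 4, 6]

Answer: x1=F x4=T x6=F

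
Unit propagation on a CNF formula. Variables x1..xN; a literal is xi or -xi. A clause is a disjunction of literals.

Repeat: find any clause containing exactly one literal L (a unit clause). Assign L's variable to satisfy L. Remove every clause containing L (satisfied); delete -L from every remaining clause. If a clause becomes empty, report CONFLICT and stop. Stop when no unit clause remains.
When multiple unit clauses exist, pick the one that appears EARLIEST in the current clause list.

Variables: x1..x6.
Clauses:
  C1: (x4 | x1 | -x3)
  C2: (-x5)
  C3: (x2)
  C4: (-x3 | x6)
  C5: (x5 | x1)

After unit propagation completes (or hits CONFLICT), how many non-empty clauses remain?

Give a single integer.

unit clause [-5] forces x5=F; simplify:
  drop 5 from [5, 1] -> [1]
  satisfied 1 clause(s); 4 remain; assigned so far: [5]
unit clause [2] forces x2=T; simplify:
  satisfied 1 clause(s); 3 remain; assigned so far: [2, 5]
unit clause [1] forces x1=T; simplify:
  satisfied 2 clause(s); 1 remain; assigned so far: [1, 2, 5]

Answer: 1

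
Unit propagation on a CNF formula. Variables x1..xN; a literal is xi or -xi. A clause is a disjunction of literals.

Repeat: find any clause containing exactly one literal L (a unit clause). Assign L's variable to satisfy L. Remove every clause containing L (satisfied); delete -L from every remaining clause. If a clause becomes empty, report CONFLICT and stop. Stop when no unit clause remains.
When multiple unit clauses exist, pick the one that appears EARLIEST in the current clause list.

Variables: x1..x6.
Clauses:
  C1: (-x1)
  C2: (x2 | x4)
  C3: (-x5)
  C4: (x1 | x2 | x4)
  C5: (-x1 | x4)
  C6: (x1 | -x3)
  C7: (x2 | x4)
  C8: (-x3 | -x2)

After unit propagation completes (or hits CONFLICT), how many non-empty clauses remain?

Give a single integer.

unit clause [-1] forces x1=F; simplify:
  drop 1 from [1, 2, 4] -> [2, 4]
  drop 1 from [1, -3] -> [-3]
  satisfied 2 clause(s); 6 remain; assigned so far: [1]
unit clause [-5] forces x5=F; simplify:
  satisfied 1 clause(s); 5 remain; assigned so far: [1, 5]
unit clause [-3] forces x3=F; simplify:
  satisfied 2 clause(s); 3 remain; assigned so far: [1, 3, 5]

Answer: 3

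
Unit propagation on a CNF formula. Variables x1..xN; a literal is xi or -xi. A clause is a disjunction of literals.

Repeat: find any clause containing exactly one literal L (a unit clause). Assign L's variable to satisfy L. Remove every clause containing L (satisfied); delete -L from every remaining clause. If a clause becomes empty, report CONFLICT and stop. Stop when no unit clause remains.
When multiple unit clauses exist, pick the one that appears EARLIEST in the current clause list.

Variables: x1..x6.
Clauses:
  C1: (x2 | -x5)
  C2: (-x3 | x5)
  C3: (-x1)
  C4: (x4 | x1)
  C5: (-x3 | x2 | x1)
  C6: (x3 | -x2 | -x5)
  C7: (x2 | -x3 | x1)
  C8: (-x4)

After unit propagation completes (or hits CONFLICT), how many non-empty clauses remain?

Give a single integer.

Answer: 5

Derivation:
unit clause [-1] forces x1=F; simplify:
  drop 1 from [4, 1] -> [4]
  drop 1 from [-3, 2, 1] -> [-3, 2]
  drop 1 from [2, -3, 1] -> [2, -3]
  satisfied 1 clause(s); 7 remain; assigned so far: [1]
unit clause [4] forces x4=T; simplify:
  drop -4 from [-4] -> [] (empty!)
  satisfied 1 clause(s); 6 remain; assigned so far: [1, 4]
CONFLICT (empty clause)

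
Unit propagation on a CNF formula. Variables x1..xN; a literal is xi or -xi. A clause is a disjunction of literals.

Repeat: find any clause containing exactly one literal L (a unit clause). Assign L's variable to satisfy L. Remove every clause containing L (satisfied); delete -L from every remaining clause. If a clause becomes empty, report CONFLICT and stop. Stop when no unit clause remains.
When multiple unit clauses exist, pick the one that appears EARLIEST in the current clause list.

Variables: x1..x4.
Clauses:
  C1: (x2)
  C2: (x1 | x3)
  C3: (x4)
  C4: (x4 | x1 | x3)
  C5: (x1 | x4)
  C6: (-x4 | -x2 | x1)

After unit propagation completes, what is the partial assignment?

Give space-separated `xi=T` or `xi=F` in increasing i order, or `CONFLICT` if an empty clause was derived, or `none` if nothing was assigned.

Answer: x1=T x2=T x4=T

Derivation:
unit clause [2] forces x2=T; simplify:
  drop -2 from [-4, -2, 1] -> [-4, 1]
  satisfied 1 clause(s); 5 remain; assigned so far: [2]
unit clause [4] forces x4=T; simplify:
  drop -4 from [-4, 1] -> [1]
  satisfied 3 clause(s); 2 remain; assigned so far: [2, 4]
unit clause [1] forces x1=T; simplify:
  satisfied 2 clause(s); 0 remain; assigned so far: [1, 2, 4]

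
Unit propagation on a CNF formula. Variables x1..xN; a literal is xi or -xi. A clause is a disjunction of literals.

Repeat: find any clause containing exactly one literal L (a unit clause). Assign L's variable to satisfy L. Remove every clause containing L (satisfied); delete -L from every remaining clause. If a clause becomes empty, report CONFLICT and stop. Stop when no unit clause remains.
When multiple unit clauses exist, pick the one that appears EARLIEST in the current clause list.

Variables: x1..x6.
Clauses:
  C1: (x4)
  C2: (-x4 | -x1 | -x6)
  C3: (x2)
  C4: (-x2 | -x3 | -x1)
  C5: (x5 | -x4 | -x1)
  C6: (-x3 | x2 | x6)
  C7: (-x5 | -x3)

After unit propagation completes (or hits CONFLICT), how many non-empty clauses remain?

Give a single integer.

Answer: 4

Derivation:
unit clause [4] forces x4=T; simplify:
  drop -4 from [-4, -1, -6] -> [-1, -6]
  drop -4 from [5, -4, -1] -> [5, -1]
  satisfied 1 clause(s); 6 remain; assigned so far: [4]
unit clause [2] forces x2=T; simplify:
  drop -2 from [-2, -3, -1] -> [-3, -1]
  satisfied 2 clause(s); 4 remain; assigned so far: [2, 4]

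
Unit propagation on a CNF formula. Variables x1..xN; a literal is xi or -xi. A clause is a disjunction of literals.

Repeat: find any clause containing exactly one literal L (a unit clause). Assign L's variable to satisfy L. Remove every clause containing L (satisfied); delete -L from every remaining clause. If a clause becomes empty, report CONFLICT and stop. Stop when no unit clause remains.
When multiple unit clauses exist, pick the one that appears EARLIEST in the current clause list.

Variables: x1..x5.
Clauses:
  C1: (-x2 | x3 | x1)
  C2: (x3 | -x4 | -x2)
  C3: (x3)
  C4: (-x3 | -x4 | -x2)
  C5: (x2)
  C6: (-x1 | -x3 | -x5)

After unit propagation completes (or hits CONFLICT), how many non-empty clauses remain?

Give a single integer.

Answer: 1

Derivation:
unit clause [3] forces x3=T; simplify:
  drop -3 from [-3, -4, -2] -> [-4, -2]
  drop -3 from [-1, -3, -5] -> [-1, -5]
  satisfied 3 clause(s); 3 remain; assigned so far: [3]
unit clause [2] forces x2=T; simplify:
  drop -2 from [-4, -2] -> [-4]
  satisfied 1 clause(s); 2 remain; assigned so far: [2, 3]
unit clause [-4] forces x4=F; simplify:
  satisfied 1 clause(s); 1 remain; assigned so far: [2, 3, 4]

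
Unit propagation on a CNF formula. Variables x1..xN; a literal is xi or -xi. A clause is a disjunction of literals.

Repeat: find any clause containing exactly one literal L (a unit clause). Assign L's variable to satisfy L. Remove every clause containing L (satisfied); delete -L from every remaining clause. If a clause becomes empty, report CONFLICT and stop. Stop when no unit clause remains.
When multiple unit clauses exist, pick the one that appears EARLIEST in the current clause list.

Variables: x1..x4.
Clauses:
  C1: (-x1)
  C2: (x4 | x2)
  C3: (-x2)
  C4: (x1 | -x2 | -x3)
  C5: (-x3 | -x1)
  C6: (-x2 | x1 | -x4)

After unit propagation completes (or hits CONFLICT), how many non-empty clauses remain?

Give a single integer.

Answer: 0

Derivation:
unit clause [-1] forces x1=F; simplify:
  drop 1 from [1, -2, -3] -> [-2, -3]
  drop 1 from [-2, 1, -4] -> [-2, -4]
  satisfied 2 clause(s); 4 remain; assigned so far: [1]
unit clause [-2] forces x2=F; simplify:
  drop 2 from [4, 2] -> [4]
  satisfied 3 clause(s); 1 remain; assigned so far: [1, 2]
unit clause [4] forces x4=T; simplify:
  satisfied 1 clause(s); 0 remain; assigned so far: [1, 2, 4]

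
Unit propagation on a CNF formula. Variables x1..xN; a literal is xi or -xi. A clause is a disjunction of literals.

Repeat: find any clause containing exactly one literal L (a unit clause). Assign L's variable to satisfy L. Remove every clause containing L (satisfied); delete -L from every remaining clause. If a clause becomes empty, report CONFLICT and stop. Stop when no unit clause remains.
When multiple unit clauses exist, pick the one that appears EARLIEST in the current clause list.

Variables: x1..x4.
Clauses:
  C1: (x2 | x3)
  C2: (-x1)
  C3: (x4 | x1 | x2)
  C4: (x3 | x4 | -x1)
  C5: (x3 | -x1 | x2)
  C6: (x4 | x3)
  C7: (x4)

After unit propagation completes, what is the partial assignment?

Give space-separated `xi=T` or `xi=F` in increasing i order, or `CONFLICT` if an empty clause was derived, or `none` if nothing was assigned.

unit clause [-1] forces x1=F; simplify:
  drop 1 from [4, 1, 2] -> [4, 2]
  satisfied 3 clause(s); 4 remain; assigned so far: [1]
unit clause [4] forces x4=T; simplify:
  satisfied 3 clause(s); 1 remain; assigned so far: [1, 4]

Answer: x1=F x4=T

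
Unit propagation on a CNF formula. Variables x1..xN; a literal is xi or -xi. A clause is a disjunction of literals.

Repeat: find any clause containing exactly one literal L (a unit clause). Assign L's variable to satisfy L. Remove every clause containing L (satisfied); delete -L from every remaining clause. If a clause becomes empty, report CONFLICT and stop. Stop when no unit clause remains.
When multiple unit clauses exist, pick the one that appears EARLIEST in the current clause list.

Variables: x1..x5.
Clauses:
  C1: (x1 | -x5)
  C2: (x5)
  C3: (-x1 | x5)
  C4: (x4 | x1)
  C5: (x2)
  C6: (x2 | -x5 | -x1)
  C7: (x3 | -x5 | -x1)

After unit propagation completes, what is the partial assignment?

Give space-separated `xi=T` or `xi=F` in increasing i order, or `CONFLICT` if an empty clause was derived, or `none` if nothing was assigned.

unit clause [5] forces x5=T; simplify:
  drop -5 from [1, -5] -> [1]
  drop -5 from [2, -5, -1] -> [2, -1]
  drop -5 from [3, -5, -1] -> [3, -1]
  satisfied 2 clause(s); 5 remain; assigned so far: [5]
unit clause [1] forces x1=T; simplify:
  drop -1 from [2, -1] -> [2]
  drop -1 from [3, -1] -> [3]
  satisfied 2 clause(s); 3 remain; assigned so far: [1, 5]
unit clause [2] forces x2=T; simplify:
  satisfied 2 clause(s); 1 remain; assigned so far: [1, 2, 5]
unit clause [3] forces x3=T; simplify:
  satisfied 1 clause(s); 0 remain; assigned so far: [1, 2, 3, 5]

Answer: x1=T x2=T x3=T x5=T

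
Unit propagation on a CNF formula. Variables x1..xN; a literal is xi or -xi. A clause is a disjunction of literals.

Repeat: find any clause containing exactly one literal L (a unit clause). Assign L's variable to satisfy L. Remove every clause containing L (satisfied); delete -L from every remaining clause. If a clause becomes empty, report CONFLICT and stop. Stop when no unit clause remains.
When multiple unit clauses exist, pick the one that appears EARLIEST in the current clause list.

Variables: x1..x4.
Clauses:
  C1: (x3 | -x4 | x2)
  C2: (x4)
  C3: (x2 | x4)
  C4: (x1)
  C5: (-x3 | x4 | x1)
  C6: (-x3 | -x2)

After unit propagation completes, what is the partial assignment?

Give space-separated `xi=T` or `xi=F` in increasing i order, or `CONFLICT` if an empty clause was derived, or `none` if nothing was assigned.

Answer: x1=T x4=T

Derivation:
unit clause [4] forces x4=T; simplify:
  drop -4 from [3, -4, 2] -> [3, 2]
  satisfied 3 clause(s); 3 remain; assigned so far: [4]
unit clause [1] forces x1=T; simplify:
  satisfied 1 clause(s); 2 remain; assigned so far: [1, 4]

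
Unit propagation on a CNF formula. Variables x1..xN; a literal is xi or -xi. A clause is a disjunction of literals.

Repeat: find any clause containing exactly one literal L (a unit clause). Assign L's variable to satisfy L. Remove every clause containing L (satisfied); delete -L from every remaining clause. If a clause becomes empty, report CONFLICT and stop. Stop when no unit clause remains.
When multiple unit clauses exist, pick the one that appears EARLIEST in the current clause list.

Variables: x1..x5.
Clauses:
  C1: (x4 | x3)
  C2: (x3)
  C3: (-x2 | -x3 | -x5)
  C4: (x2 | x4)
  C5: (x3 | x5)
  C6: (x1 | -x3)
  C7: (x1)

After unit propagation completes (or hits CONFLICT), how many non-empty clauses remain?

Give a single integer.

Answer: 2

Derivation:
unit clause [3] forces x3=T; simplify:
  drop -3 from [-2, -3, -5] -> [-2, -5]
  drop -3 from [1, -3] -> [1]
  satisfied 3 clause(s); 4 remain; assigned so far: [3]
unit clause [1] forces x1=T; simplify:
  satisfied 2 clause(s); 2 remain; assigned so far: [1, 3]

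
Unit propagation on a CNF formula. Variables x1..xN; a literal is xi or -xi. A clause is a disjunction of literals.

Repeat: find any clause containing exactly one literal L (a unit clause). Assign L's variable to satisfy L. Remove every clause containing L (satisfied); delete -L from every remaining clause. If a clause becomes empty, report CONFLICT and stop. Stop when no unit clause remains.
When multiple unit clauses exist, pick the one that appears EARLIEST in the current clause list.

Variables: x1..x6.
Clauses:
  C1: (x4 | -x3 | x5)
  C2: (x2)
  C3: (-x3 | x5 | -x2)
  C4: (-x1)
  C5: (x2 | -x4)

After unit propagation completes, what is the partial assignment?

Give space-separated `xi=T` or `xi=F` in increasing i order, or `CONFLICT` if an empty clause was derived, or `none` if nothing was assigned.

unit clause [2] forces x2=T; simplify:
  drop -2 from [-3, 5, -2] -> [-3, 5]
  satisfied 2 clause(s); 3 remain; assigned so far: [2]
unit clause [-1] forces x1=F; simplify:
  satisfied 1 clause(s); 2 remain; assigned so far: [1, 2]

Answer: x1=F x2=T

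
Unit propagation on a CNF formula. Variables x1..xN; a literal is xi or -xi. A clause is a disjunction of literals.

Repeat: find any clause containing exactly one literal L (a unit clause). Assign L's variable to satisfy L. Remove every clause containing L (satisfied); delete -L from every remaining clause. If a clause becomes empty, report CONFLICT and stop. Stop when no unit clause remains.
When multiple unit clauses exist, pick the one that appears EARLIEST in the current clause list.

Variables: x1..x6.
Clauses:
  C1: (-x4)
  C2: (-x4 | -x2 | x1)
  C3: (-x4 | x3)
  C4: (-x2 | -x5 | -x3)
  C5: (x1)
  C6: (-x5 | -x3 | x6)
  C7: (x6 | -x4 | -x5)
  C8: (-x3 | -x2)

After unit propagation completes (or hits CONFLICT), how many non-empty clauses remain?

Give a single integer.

Answer: 3

Derivation:
unit clause [-4] forces x4=F; simplify:
  satisfied 4 clause(s); 4 remain; assigned so far: [4]
unit clause [1] forces x1=T; simplify:
  satisfied 1 clause(s); 3 remain; assigned so far: [1, 4]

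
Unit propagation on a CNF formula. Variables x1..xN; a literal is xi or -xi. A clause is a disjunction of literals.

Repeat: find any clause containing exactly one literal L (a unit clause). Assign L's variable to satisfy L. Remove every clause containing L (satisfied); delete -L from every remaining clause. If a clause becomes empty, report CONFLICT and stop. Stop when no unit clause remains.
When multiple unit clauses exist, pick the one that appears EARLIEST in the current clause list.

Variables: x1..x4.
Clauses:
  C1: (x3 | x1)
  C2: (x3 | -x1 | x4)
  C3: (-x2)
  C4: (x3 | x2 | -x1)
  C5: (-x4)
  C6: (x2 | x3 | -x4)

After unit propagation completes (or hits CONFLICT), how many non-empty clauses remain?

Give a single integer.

unit clause [-2] forces x2=F; simplify:
  drop 2 from [3, 2, -1] -> [3, -1]
  drop 2 from [2, 3, -4] -> [3, -4]
  satisfied 1 clause(s); 5 remain; assigned so far: [2]
unit clause [-4] forces x4=F; simplify:
  drop 4 from [3, -1, 4] -> [3, -1]
  satisfied 2 clause(s); 3 remain; assigned so far: [2, 4]

Answer: 3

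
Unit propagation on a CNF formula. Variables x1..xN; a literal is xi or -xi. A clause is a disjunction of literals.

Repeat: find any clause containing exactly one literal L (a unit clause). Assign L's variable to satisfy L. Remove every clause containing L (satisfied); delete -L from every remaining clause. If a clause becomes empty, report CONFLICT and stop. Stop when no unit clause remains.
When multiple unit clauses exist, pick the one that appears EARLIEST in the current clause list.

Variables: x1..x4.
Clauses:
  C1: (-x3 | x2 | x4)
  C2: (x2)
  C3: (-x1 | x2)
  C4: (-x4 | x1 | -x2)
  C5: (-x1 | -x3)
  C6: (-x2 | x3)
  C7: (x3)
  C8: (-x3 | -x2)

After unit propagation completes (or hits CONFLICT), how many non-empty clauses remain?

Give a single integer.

unit clause [2] forces x2=T; simplify:
  drop -2 from [-4, 1, -2] -> [-4, 1]
  drop -2 from [-2, 3] -> [3]
  drop -2 from [-3, -2] -> [-3]
  satisfied 3 clause(s); 5 remain; assigned so far: [2]
unit clause [3] forces x3=T; simplify:
  drop -3 from [-1, -3] -> [-1]
  drop -3 from [-3] -> [] (empty!)
  satisfied 2 clause(s); 3 remain; assigned so far: [2, 3]
CONFLICT (empty clause)

Answer: 2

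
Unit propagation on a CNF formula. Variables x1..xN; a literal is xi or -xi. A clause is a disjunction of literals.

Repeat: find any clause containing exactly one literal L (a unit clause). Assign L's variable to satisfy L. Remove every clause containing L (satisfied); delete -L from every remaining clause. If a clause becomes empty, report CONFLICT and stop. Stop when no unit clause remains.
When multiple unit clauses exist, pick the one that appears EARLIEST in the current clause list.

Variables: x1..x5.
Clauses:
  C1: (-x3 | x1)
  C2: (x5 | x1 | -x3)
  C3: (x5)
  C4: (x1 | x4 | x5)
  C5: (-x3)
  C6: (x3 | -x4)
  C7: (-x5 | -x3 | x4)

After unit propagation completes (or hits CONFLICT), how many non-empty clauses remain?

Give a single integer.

Answer: 0

Derivation:
unit clause [5] forces x5=T; simplify:
  drop -5 from [-5, -3, 4] -> [-3, 4]
  satisfied 3 clause(s); 4 remain; assigned so far: [5]
unit clause [-3] forces x3=F; simplify:
  drop 3 from [3, -4] -> [-4]
  satisfied 3 clause(s); 1 remain; assigned so far: [3, 5]
unit clause [-4] forces x4=F; simplify:
  satisfied 1 clause(s); 0 remain; assigned so far: [3, 4, 5]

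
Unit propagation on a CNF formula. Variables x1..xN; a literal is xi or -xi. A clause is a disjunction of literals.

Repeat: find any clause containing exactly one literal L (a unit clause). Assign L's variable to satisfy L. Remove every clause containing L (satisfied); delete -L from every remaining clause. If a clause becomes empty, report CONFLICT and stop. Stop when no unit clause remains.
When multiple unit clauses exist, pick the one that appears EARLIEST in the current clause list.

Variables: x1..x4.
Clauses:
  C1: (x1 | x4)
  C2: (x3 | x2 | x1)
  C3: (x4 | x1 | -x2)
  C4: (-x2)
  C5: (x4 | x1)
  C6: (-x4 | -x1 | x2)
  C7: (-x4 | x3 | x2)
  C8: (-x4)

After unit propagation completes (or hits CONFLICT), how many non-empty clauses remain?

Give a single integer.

Answer: 0

Derivation:
unit clause [-2] forces x2=F; simplify:
  drop 2 from [3, 2, 1] -> [3, 1]
  drop 2 from [-4, -1, 2] -> [-4, -1]
  drop 2 from [-4, 3, 2] -> [-4, 3]
  satisfied 2 clause(s); 6 remain; assigned so far: [2]
unit clause [-4] forces x4=F; simplify:
  drop 4 from [1, 4] -> [1]
  drop 4 from [4, 1] -> [1]
  satisfied 3 clause(s); 3 remain; assigned so far: [2, 4]
unit clause [1] forces x1=T; simplify:
  satisfied 3 clause(s); 0 remain; assigned so far: [1, 2, 4]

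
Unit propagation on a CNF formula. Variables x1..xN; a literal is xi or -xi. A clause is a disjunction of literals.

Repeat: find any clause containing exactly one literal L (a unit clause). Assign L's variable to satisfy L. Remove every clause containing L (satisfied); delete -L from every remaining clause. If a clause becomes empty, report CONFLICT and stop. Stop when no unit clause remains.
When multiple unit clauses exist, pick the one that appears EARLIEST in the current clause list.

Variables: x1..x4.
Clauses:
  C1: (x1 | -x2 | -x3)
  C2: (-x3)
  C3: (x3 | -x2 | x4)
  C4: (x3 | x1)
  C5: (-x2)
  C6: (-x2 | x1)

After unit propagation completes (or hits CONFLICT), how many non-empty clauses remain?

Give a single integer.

Answer: 0

Derivation:
unit clause [-3] forces x3=F; simplify:
  drop 3 from [3, -2, 4] -> [-2, 4]
  drop 3 from [3, 1] -> [1]
  satisfied 2 clause(s); 4 remain; assigned so far: [3]
unit clause [1] forces x1=T; simplify:
  satisfied 2 clause(s); 2 remain; assigned so far: [1, 3]
unit clause [-2] forces x2=F; simplify:
  satisfied 2 clause(s); 0 remain; assigned so far: [1, 2, 3]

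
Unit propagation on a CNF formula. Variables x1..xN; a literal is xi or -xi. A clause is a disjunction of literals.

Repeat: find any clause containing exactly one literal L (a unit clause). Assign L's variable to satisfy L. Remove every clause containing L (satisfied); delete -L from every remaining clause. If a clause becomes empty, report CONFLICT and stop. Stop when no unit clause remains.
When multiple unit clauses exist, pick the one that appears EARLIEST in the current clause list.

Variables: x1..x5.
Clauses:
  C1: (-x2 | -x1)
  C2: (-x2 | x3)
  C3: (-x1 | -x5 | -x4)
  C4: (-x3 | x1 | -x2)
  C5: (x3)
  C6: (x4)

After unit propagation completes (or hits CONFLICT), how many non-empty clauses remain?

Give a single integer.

unit clause [3] forces x3=T; simplify:
  drop -3 from [-3, 1, -2] -> [1, -2]
  satisfied 2 clause(s); 4 remain; assigned so far: [3]
unit clause [4] forces x4=T; simplify:
  drop -4 from [-1, -5, -4] -> [-1, -5]
  satisfied 1 clause(s); 3 remain; assigned so far: [3, 4]

Answer: 3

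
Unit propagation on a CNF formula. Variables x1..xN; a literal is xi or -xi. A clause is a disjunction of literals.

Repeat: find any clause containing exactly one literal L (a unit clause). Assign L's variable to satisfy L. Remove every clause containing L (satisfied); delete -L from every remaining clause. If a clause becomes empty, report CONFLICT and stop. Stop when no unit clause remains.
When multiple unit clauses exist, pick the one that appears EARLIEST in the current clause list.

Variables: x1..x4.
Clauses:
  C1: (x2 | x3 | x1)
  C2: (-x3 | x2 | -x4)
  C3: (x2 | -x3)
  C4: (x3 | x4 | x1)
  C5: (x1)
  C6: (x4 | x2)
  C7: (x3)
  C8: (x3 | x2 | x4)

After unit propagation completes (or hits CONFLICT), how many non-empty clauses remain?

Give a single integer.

Answer: 0

Derivation:
unit clause [1] forces x1=T; simplify:
  satisfied 3 clause(s); 5 remain; assigned so far: [1]
unit clause [3] forces x3=T; simplify:
  drop -3 from [-3, 2, -4] -> [2, -4]
  drop -3 from [2, -3] -> [2]
  satisfied 2 clause(s); 3 remain; assigned so far: [1, 3]
unit clause [2] forces x2=T; simplify:
  satisfied 3 clause(s); 0 remain; assigned so far: [1, 2, 3]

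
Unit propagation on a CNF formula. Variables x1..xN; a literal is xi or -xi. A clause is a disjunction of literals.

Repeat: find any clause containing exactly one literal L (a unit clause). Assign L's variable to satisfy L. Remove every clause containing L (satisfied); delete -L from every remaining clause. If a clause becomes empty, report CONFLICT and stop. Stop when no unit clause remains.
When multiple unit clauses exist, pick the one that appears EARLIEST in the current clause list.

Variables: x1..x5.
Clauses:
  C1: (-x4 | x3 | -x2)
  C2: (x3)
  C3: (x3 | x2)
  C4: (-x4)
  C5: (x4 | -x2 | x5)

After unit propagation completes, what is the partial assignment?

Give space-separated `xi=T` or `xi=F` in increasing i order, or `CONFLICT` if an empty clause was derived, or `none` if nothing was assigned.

unit clause [3] forces x3=T; simplify:
  satisfied 3 clause(s); 2 remain; assigned so far: [3]
unit clause [-4] forces x4=F; simplify:
  drop 4 from [4, -2, 5] -> [-2, 5]
  satisfied 1 clause(s); 1 remain; assigned so far: [3, 4]

Answer: x3=T x4=F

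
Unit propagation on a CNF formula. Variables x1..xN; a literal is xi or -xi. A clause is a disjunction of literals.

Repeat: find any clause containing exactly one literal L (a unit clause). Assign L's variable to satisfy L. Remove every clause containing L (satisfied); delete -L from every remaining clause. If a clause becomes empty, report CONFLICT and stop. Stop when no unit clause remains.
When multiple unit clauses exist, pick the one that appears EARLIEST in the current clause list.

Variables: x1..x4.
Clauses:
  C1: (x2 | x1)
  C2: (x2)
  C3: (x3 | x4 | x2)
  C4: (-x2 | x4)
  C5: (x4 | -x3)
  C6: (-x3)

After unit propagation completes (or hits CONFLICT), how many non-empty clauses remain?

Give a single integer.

Answer: 0

Derivation:
unit clause [2] forces x2=T; simplify:
  drop -2 from [-2, 4] -> [4]
  satisfied 3 clause(s); 3 remain; assigned so far: [2]
unit clause [4] forces x4=T; simplify:
  satisfied 2 clause(s); 1 remain; assigned so far: [2, 4]
unit clause [-3] forces x3=F; simplify:
  satisfied 1 clause(s); 0 remain; assigned so far: [2, 3, 4]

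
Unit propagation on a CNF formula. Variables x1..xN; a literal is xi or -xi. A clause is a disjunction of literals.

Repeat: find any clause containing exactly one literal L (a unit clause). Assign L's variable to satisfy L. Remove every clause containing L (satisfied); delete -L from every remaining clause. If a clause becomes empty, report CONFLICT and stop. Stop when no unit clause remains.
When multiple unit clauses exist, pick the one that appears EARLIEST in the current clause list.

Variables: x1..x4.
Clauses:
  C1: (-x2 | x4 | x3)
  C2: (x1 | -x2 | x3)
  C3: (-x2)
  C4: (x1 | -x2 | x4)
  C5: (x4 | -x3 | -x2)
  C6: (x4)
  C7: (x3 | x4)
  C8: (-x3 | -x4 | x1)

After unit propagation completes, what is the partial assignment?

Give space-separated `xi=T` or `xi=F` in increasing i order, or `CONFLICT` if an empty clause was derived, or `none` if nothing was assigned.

unit clause [-2] forces x2=F; simplify:
  satisfied 5 clause(s); 3 remain; assigned so far: [2]
unit clause [4] forces x4=T; simplify:
  drop -4 from [-3, -4, 1] -> [-3, 1]
  satisfied 2 clause(s); 1 remain; assigned so far: [2, 4]

Answer: x2=F x4=T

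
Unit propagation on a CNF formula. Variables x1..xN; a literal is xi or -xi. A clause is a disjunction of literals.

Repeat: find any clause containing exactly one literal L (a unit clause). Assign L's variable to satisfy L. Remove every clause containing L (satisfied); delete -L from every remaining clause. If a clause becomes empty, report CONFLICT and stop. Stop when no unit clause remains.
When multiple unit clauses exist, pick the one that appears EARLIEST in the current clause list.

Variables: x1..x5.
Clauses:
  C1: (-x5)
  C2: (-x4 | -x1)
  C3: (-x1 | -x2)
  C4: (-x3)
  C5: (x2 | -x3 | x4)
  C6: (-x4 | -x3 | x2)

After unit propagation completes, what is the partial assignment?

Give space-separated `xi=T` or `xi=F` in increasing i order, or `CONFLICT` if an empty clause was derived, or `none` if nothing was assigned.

Answer: x3=F x5=F

Derivation:
unit clause [-5] forces x5=F; simplify:
  satisfied 1 clause(s); 5 remain; assigned so far: [5]
unit clause [-3] forces x3=F; simplify:
  satisfied 3 clause(s); 2 remain; assigned so far: [3, 5]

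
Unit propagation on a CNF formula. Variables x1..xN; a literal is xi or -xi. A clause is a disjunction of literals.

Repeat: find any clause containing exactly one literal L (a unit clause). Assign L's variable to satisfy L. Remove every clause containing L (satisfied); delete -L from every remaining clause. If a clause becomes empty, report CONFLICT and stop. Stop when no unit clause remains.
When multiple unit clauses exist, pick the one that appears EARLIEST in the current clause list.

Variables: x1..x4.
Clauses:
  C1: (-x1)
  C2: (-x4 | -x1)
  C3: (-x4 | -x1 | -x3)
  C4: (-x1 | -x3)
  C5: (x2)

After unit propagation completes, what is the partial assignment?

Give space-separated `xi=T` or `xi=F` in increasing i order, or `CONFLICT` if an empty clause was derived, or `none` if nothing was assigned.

Answer: x1=F x2=T

Derivation:
unit clause [-1] forces x1=F; simplify:
  satisfied 4 clause(s); 1 remain; assigned so far: [1]
unit clause [2] forces x2=T; simplify:
  satisfied 1 clause(s); 0 remain; assigned so far: [1, 2]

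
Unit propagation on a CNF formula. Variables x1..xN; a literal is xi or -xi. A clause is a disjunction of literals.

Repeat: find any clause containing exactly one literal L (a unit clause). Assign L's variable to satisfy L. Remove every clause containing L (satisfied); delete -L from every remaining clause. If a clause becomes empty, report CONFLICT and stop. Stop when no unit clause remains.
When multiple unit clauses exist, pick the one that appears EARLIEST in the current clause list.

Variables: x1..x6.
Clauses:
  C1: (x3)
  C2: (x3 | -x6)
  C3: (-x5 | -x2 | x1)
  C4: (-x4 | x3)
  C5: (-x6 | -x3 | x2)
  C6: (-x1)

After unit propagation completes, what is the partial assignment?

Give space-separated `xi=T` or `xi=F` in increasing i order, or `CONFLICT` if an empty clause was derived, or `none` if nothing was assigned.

Answer: x1=F x3=T

Derivation:
unit clause [3] forces x3=T; simplify:
  drop -3 from [-6, -3, 2] -> [-6, 2]
  satisfied 3 clause(s); 3 remain; assigned so far: [3]
unit clause [-1] forces x1=F; simplify:
  drop 1 from [-5, -2, 1] -> [-5, -2]
  satisfied 1 clause(s); 2 remain; assigned so far: [1, 3]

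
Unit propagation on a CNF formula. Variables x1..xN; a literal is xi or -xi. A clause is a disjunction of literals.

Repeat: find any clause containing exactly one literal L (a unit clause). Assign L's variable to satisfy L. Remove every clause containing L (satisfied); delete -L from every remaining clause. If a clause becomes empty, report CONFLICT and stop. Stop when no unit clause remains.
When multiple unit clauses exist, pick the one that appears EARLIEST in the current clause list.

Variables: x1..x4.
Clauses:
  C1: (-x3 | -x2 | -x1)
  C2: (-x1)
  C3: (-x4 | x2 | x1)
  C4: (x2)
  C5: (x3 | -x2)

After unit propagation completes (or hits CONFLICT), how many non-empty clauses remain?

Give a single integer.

unit clause [-1] forces x1=F; simplify:
  drop 1 from [-4, 2, 1] -> [-4, 2]
  satisfied 2 clause(s); 3 remain; assigned so far: [1]
unit clause [2] forces x2=T; simplify:
  drop -2 from [3, -2] -> [3]
  satisfied 2 clause(s); 1 remain; assigned so far: [1, 2]
unit clause [3] forces x3=T; simplify:
  satisfied 1 clause(s); 0 remain; assigned so far: [1, 2, 3]

Answer: 0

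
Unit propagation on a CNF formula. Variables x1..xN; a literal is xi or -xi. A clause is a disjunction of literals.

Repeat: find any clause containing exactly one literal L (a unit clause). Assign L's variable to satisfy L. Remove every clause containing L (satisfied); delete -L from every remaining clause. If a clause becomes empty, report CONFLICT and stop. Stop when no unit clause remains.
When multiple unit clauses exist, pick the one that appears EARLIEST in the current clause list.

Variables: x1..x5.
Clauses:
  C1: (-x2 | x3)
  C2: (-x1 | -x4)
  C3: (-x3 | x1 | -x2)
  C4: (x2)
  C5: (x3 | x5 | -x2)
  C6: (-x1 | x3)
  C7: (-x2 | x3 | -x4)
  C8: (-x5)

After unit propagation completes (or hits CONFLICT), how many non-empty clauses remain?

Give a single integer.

unit clause [2] forces x2=T; simplify:
  drop -2 from [-2, 3] -> [3]
  drop -2 from [-3, 1, -2] -> [-3, 1]
  drop -2 from [3, 5, -2] -> [3, 5]
  drop -2 from [-2, 3, -4] -> [3, -4]
  satisfied 1 clause(s); 7 remain; assigned so far: [2]
unit clause [3] forces x3=T; simplify:
  drop -3 from [-3, 1] -> [1]
  satisfied 4 clause(s); 3 remain; assigned so far: [2, 3]
unit clause [1] forces x1=T; simplify:
  drop -1 from [-1, -4] -> [-4]
  satisfied 1 clause(s); 2 remain; assigned so far: [1, 2, 3]
unit clause [-4] forces x4=F; simplify:
  satisfied 1 clause(s); 1 remain; assigned so far: [1, 2, 3, 4]
unit clause [-5] forces x5=F; simplify:
  satisfied 1 clause(s); 0 remain; assigned so far: [1, 2, 3, 4, 5]

Answer: 0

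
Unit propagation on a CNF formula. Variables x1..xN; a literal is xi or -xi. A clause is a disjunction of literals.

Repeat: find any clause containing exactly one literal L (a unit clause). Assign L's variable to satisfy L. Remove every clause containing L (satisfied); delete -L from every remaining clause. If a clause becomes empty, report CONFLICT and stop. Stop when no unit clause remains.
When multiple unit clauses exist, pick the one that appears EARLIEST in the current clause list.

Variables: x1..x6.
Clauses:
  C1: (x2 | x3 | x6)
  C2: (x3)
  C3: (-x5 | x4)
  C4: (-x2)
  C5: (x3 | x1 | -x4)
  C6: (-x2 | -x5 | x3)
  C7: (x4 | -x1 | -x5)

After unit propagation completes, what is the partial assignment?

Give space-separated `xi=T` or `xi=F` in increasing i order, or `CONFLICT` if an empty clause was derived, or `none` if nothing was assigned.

Answer: x2=F x3=T

Derivation:
unit clause [3] forces x3=T; simplify:
  satisfied 4 clause(s); 3 remain; assigned so far: [3]
unit clause [-2] forces x2=F; simplify:
  satisfied 1 clause(s); 2 remain; assigned so far: [2, 3]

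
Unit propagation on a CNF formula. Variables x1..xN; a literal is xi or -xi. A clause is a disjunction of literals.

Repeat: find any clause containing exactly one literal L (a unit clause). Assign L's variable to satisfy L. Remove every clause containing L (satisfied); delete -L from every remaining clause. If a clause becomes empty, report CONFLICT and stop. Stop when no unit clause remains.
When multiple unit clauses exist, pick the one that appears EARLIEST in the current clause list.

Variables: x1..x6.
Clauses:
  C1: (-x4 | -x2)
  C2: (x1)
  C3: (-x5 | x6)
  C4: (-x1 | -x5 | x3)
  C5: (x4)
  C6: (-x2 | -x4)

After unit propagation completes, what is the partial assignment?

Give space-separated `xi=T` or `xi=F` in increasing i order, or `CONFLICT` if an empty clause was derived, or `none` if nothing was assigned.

Answer: x1=T x2=F x4=T

Derivation:
unit clause [1] forces x1=T; simplify:
  drop -1 from [-1, -5, 3] -> [-5, 3]
  satisfied 1 clause(s); 5 remain; assigned so far: [1]
unit clause [4] forces x4=T; simplify:
  drop -4 from [-4, -2] -> [-2]
  drop -4 from [-2, -4] -> [-2]
  satisfied 1 clause(s); 4 remain; assigned so far: [1, 4]
unit clause [-2] forces x2=F; simplify:
  satisfied 2 clause(s); 2 remain; assigned so far: [1, 2, 4]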